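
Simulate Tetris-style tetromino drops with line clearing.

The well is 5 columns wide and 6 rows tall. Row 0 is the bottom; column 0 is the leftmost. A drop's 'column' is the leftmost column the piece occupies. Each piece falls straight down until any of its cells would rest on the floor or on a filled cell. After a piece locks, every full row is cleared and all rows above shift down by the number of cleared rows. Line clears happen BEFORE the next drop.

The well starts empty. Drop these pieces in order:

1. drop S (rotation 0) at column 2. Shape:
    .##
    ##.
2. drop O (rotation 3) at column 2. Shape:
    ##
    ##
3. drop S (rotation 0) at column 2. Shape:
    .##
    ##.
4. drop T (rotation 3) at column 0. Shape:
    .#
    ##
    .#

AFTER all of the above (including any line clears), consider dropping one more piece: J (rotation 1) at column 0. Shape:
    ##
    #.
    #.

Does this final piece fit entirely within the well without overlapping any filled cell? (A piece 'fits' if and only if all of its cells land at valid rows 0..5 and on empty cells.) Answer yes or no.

Answer: yes

Derivation:
Drop 1: S rot0 at col 2 lands with bottom-row=0; cleared 0 line(s) (total 0); column heights now [0 0 1 2 2], max=2
Drop 2: O rot3 at col 2 lands with bottom-row=2; cleared 0 line(s) (total 0); column heights now [0 0 4 4 2], max=4
Drop 3: S rot0 at col 2 lands with bottom-row=4; cleared 0 line(s) (total 0); column heights now [0 0 5 6 6], max=6
Drop 4: T rot3 at col 0 lands with bottom-row=0; cleared 0 line(s) (total 0); column heights now [2 3 5 6 6], max=6
Test piece J rot1 at col 0 (width 2): heights before test = [2 3 5 6 6]; fits = True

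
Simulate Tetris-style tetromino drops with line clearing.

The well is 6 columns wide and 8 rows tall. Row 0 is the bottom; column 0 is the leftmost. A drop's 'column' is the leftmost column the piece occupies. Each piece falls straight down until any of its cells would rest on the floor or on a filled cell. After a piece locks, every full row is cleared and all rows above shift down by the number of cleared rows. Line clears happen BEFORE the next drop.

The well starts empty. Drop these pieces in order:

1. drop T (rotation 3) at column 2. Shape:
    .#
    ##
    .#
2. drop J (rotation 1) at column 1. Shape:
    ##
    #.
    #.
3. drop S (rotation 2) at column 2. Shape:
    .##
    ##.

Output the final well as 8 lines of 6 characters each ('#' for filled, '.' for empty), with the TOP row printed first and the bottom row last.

Drop 1: T rot3 at col 2 lands with bottom-row=0; cleared 0 line(s) (total 0); column heights now [0 0 2 3 0 0], max=3
Drop 2: J rot1 at col 1 lands with bottom-row=0; cleared 0 line(s) (total 0); column heights now [0 3 3 3 0 0], max=3
Drop 3: S rot2 at col 2 lands with bottom-row=3; cleared 0 line(s) (total 0); column heights now [0 3 4 5 5 0], max=5

Answer: ......
......
......
...##.
..##..
.###..
.###..
.#.#..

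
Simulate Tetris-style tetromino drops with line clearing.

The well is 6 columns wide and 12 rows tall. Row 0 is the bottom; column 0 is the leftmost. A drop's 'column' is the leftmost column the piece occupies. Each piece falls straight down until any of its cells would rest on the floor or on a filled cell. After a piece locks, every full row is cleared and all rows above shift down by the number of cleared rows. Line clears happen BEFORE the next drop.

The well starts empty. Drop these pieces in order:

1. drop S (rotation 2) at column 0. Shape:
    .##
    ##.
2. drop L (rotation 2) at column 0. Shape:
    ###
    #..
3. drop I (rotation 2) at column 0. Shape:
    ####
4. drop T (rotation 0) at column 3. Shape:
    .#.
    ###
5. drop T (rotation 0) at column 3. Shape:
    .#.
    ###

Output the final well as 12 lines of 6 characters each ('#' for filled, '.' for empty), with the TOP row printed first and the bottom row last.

Answer: ......
......
......
......
....#.
...###
....#.
...###
####..
###...
###...
##....

Derivation:
Drop 1: S rot2 at col 0 lands with bottom-row=0; cleared 0 line(s) (total 0); column heights now [1 2 2 0 0 0], max=2
Drop 2: L rot2 at col 0 lands with bottom-row=1; cleared 0 line(s) (total 0); column heights now [3 3 3 0 0 0], max=3
Drop 3: I rot2 at col 0 lands with bottom-row=3; cleared 0 line(s) (total 0); column heights now [4 4 4 4 0 0], max=4
Drop 4: T rot0 at col 3 lands with bottom-row=4; cleared 0 line(s) (total 0); column heights now [4 4 4 5 6 5], max=6
Drop 5: T rot0 at col 3 lands with bottom-row=6; cleared 0 line(s) (total 0); column heights now [4 4 4 7 8 7], max=8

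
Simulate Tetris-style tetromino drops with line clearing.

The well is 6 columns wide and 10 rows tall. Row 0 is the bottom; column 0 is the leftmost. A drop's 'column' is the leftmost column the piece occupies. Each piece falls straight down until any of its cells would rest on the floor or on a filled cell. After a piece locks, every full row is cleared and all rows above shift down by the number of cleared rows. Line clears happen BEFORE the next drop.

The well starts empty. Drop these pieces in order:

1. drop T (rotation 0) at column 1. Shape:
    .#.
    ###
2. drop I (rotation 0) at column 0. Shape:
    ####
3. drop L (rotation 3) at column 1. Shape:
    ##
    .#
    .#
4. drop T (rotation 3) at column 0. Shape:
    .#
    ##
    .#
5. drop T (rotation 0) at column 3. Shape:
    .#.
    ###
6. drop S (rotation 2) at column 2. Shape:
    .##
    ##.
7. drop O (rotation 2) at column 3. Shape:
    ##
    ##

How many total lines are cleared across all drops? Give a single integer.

Answer: 0

Derivation:
Drop 1: T rot0 at col 1 lands with bottom-row=0; cleared 0 line(s) (total 0); column heights now [0 1 2 1 0 0], max=2
Drop 2: I rot0 at col 0 lands with bottom-row=2; cleared 0 line(s) (total 0); column heights now [3 3 3 3 0 0], max=3
Drop 3: L rot3 at col 1 lands with bottom-row=3; cleared 0 line(s) (total 0); column heights now [3 6 6 3 0 0], max=6
Drop 4: T rot3 at col 0 lands with bottom-row=6; cleared 0 line(s) (total 0); column heights now [8 9 6 3 0 0], max=9
Drop 5: T rot0 at col 3 lands with bottom-row=3; cleared 0 line(s) (total 0); column heights now [8 9 6 4 5 4], max=9
Drop 6: S rot2 at col 2 lands with bottom-row=6; cleared 0 line(s) (total 0); column heights now [8 9 7 8 8 4], max=9
Drop 7: O rot2 at col 3 lands with bottom-row=8; cleared 0 line(s) (total 0); column heights now [8 9 7 10 10 4], max=10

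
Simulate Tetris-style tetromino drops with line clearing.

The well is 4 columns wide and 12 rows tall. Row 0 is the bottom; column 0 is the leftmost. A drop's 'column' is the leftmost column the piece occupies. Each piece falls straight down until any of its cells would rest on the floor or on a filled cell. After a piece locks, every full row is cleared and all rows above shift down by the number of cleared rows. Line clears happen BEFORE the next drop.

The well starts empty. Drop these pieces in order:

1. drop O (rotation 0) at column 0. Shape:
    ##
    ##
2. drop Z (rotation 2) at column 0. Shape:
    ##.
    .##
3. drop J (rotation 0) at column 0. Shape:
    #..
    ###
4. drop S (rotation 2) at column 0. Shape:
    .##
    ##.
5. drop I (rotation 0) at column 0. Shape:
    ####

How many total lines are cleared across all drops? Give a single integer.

Answer: 1

Derivation:
Drop 1: O rot0 at col 0 lands with bottom-row=0; cleared 0 line(s) (total 0); column heights now [2 2 0 0], max=2
Drop 2: Z rot2 at col 0 lands with bottom-row=2; cleared 0 line(s) (total 0); column heights now [4 4 3 0], max=4
Drop 3: J rot0 at col 0 lands with bottom-row=4; cleared 0 line(s) (total 0); column heights now [6 5 5 0], max=6
Drop 4: S rot2 at col 0 lands with bottom-row=6; cleared 0 line(s) (total 0); column heights now [7 8 8 0], max=8
Drop 5: I rot0 at col 0 lands with bottom-row=8; cleared 1 line(s) (total 1); column heights now [7 8 8 0], max=8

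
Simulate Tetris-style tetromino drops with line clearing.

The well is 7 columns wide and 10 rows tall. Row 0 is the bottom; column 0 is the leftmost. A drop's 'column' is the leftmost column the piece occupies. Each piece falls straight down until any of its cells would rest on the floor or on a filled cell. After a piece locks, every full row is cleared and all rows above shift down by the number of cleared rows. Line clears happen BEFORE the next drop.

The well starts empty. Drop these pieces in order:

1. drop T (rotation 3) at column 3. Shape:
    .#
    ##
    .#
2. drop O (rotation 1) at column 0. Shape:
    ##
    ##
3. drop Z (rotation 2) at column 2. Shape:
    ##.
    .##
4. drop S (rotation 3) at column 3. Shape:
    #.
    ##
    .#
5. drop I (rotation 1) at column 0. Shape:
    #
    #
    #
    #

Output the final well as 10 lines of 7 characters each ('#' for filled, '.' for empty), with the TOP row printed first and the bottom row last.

Answer: .......
.......
.......
...#...
#..##..
#.###..
#..##..
#...#..
##.##..
##..#..

Derivation:
Drop 1: T rot3 at col 3 lands with bottom-row=0; cleared 0 line(s) (total 0); column heights now [0 0 0 2 3 0 0], max=3
Drop 2: O rot1 at col 0 lands with bottom-row=0; cleared 0 line(s) (total 0); column heights now [2 2 0 2 3 0 0], max=3
Drop 3: Z rot2 at col 2 lands with bottom-row=3; cleared 0 line(s) (total 0); column heights now [2 2 5 5 4 0 0], max=5
Drop 4: S rot3 at col 3 lands with bottom-row=4; cleared 0 line(s) (total 0); column heights now [2 2 5 7 6 0 0], max=7
Drop 5: I rot1 at col 0 lands with bottom-row=2; cleared 0 line(s) (total 0); column heights now [6 2 5 7 6 0 0], max=7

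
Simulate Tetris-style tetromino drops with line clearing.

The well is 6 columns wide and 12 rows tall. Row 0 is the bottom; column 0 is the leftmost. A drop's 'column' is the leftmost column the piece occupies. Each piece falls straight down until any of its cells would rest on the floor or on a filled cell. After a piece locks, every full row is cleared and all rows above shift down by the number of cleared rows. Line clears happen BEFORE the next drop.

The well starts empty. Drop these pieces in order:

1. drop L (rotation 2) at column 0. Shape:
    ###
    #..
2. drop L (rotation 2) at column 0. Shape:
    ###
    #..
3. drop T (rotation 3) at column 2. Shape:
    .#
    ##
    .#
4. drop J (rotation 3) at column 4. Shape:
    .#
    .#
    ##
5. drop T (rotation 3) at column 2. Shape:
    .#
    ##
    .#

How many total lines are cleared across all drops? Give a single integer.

Answer: 0

Derivation:
Drop 1: L rot2 at col 0 lands with bottom-row=0; cleared 0 line(s) (total 0); column heights now [2 2 2 0 0 0], max=2
Drop 2: L rot2 at col 0 lands with bottom-row=2; cleared 0 line(s) (total 0); column heights now [4 4 4 0 0 0], max=4
Drop 3: T rot3 at col 2 lands with bottom-row=3; cleared 0 line(s) (total 0); column heights now [4 4 5 6 0 0], max=6
Drop 4: J rot3 at col 4 lands with bottom-row=0; cleared 0 line(s) (total 0); column heights now [4 4 5 6 1 3], max=6
Drop 5: T rot3 at col 2 lands with bottom-row=6; cleared 0 line(s) (total 0); column heights now [4 4 8 9 1 3], max=9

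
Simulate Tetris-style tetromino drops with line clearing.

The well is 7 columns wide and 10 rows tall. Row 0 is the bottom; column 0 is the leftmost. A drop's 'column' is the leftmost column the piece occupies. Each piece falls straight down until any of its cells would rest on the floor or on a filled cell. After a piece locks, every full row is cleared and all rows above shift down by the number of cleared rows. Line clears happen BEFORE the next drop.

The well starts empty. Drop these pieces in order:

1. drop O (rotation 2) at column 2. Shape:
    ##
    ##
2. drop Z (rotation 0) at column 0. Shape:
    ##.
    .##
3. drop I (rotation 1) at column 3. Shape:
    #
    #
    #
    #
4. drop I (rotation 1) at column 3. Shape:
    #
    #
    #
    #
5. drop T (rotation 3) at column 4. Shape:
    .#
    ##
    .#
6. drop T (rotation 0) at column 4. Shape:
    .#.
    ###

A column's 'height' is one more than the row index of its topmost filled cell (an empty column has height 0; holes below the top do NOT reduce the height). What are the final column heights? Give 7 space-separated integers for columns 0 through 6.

Drop 1: O rot2 at col 2 lands with bottom-row=0; cleared 0 line(s) (total 0); column heights now [0 0 2 2 0 0 0], max=2
Drop 2: Z rot0 at col 0 lands with bottom-row=2; cleared 0 line(s) (total 0); column heights now [4 4 3 2 0 0 0], max=4
Drop 3: I rot1 at col 3 lands with bottom-row=2; cleared 0 line(s) (total 0); column heights now [4 4 3 6 0 0 0], max=6
Drop 4: I rot1 at col 3 lands with bottom-row=6; cleared 0 line(s) (total 0); column heights now [4 4 3 10 0 0 0], max=10
Drop 5: T rot3 at col 4 lands with bottom-row=0; cleared 0 line(s) (total 0); column heights now [4 4 3 10 2 3 0], max=10
Drop 6: T rot0 at col 4 lands with bottom-row=3; cleared 0 line(s) (total 0); column heights now [4 4 3 10 4 5 4], max=10

Answer: 4 4 3 10 4 5 4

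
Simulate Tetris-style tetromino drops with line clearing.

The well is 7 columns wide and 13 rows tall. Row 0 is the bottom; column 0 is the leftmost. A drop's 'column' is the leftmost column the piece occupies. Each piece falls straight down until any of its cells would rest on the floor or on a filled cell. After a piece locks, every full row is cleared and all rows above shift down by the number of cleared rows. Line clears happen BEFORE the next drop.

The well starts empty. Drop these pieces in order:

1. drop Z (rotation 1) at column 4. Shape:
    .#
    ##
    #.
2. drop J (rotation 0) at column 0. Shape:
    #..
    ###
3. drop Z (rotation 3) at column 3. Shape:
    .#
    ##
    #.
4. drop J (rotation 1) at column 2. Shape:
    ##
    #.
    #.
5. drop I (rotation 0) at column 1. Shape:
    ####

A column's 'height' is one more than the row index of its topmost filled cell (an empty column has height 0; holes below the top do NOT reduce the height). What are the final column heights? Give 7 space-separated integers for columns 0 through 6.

Drop 1: Z rot1 at col 4 lands with bottom-row=0; cleared 0 line(s) (total 0); column heights now [0 0 0 0 2 3 0], max=3
Drop 2: J rot0 at col 0 lands with bottom-row=0; cleared 0 line(s) (total 0); column heights now [2 1 1 0 2 3 0], max=3
Drop 3: Z rot3 at col 3 lands with bottom-row=1; cleared 0 line(s) (total 0); column heights now [2 1 1 3 4 3 0], max=4
Drop 4: J rot1 at col 2 lands with bottom-row=1; cleared 0 line(s) (total 0); column heights now [2 1 4 4 4 3 0], max=4
Drop 5: I rot0 at col 1 lands with bottom-row=4; cleared 0 line(s) (total 0); column heights now [2 5 5 5 5 3 0], max=5

Answer: 2 5 5 5 5 3 0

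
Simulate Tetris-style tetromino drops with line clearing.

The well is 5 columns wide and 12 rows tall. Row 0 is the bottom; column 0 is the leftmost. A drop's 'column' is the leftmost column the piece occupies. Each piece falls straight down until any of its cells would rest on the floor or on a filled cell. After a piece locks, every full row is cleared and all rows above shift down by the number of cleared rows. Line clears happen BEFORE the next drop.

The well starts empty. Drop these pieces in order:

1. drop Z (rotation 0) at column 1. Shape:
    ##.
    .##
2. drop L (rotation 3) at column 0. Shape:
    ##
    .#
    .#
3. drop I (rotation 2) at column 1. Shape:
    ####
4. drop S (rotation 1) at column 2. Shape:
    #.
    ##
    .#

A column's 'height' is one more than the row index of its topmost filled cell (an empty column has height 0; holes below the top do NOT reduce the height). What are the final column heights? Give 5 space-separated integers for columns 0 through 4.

Answer: 5 6 9 8 6

Derivation:
Drop 1: Z rot0 at col 1 lands with bottom-row=0; cleared 0 line(s) (total 0); column heights now [0 2 2 1 0], max=2
Drop 2: L rot3 at col 0 lands with bottom-row=2; cleared 0 line(s) (total 0); column heights now [5 5 2 1 0], max=5
Drop 3: I rot2 at col 1 lands with bottom-row=5; cleared 0 line(s) (total 0); column heights now [5 6 6 6 6], max=6
Drop 4: S rot1 at col 2 lands with bottom-row=6; cleared 0 line(s) (total 0); column heights now [5 6 9 8 6], max=9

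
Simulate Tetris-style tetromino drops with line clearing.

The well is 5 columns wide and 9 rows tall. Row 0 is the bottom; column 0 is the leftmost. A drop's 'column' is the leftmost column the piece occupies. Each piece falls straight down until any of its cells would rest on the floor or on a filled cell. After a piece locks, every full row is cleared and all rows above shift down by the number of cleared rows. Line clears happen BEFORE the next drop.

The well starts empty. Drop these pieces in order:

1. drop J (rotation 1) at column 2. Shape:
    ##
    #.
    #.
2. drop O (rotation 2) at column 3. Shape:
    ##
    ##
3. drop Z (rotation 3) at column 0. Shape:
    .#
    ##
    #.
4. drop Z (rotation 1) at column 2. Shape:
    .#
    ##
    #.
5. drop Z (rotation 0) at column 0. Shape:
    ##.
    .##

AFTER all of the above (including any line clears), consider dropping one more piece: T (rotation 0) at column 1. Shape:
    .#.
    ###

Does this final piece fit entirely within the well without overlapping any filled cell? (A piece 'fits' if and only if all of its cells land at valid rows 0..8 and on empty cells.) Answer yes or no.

Answer: no

Derivation:
Drop 1: J rot1 at col 2 lands with bottom-row=0; cleared 0 line(s) (total 0); column heights now [0 0 3 3 0], max=3
Drop 2: O rot2 at col 3 lands with bottom-row=3; cleared 0 line(s) (total 0); column heights now [0 0 3 5 5], max=5
Drop 3: Z rot3 at col 0 lands with bottom-row=0; cleared 0 line(s) (total 0); column heights now [2 3 3 5 5], max=5
Drop 4: Z rot1 at col 2 lands with bottom-row=4; cleared 0 line(s) (total 0); column heights now [2 3 6 7 5], max=7
Drop 5: Z rot0 at col 0 lands with bottom-row=6; cleared 0 line(s) (total 0); column heights now [8 8 7 7 5], max=8
Test piece T rot0 at col 1 (width 3): heights before test = [8 8 7 7 5]; fits = False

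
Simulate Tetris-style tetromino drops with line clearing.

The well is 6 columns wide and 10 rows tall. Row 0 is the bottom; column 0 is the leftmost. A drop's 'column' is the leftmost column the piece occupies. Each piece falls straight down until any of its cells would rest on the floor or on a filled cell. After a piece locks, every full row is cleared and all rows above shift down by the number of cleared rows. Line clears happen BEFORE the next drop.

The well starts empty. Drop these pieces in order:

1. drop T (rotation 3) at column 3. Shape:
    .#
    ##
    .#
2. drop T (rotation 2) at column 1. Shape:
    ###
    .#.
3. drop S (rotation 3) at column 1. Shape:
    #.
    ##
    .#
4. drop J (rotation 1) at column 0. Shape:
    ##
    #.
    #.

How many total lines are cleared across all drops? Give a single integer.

Drop 1: T rot3 at col 3 lands with bottom-row=0; cleared 0 line(s) (total 0); column heights now [0 0 0 2 3 0], max=3
Drop 2: T rot2 at col 1 lands with bottom-row=1; cleared 0 line(s) (total 0); column heights now [0 3 3 3 3 0], max=3
Drop 3: S rot3 at col 1 lands with bottom-row=3; cleared 0 line(s) (total 0); column heights now [0 6 5 3 3 0], max=6
Drop 4: J rot1 at col 0 lands with bottom-row=4; cleared 0 line(s) (total 0); column heights now [7 7 5 3 3 0], max=7

Answer: 0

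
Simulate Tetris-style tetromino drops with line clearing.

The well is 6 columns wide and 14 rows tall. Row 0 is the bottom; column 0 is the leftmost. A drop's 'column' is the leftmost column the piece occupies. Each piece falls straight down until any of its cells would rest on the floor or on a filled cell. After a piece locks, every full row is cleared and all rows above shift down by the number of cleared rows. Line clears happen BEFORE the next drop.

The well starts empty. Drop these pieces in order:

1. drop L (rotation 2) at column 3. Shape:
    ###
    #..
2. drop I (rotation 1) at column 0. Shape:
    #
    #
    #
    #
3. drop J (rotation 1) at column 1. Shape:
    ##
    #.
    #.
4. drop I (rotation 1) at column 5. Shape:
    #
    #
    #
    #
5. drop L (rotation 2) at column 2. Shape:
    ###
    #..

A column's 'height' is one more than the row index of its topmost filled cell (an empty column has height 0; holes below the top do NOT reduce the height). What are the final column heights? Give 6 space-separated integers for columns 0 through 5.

Drop 1: L rot2 at col 3 lands with bottom-row=0; cleared 0 line(s) (total 0); column heights now [0 0 0 2 2 2], max=2
Drop 2: I rot1 at col 0 lands with bottom-row=0; cleared 0 line(s) (total 0); column heights now [4 0 0 2 2 2], max=4
Drop 3: J rot1 at col 1 lands with bottom-row=0; cleared 0 line(s) (total 0); column heights now [4 3 3 2 2 2], max=4
Drop 4: I rot1 at col 5 lands with bottom-row=2; cleared 0 line(s) (total 0); column heights now [4 3 3 2 2 6], max=6
Drop 5: L rot2 at col 2 lands with bottom-row=3; cleared 0 line(s) (total 0); column heights now [4 3 5 5 5 6], max=6

Answer: 4 3 5 5 5 6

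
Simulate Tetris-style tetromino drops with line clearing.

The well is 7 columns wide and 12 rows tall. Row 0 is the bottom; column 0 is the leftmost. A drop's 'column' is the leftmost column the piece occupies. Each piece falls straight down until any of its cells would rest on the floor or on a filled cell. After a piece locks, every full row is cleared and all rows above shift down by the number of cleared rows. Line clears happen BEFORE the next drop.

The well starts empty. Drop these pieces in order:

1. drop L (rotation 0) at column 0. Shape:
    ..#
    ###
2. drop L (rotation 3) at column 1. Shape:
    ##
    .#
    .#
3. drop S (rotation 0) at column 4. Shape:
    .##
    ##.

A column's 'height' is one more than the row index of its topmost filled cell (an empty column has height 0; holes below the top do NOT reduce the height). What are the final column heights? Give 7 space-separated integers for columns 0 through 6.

Answer: 1 5 5 0 1 2 2

Derivation:
Drop 1: L rot0 at col 0 lands with bottom-row=0; cleared 0 line(s) (total 0); column heights now [1 1 2 0 0 0 0], max=2
Drop 2: L rot3 at col 1 lands with bottom-row=2; cleared 0 line(s) (total 0); column heights now [1 5 5 0 0 0 0], max=5
Drop 3: S rot0 at col 4 lands with bottom-row=0; cleared 0 line(s) (total 0); column heights now [1 5 5 0 1 2 2], max=5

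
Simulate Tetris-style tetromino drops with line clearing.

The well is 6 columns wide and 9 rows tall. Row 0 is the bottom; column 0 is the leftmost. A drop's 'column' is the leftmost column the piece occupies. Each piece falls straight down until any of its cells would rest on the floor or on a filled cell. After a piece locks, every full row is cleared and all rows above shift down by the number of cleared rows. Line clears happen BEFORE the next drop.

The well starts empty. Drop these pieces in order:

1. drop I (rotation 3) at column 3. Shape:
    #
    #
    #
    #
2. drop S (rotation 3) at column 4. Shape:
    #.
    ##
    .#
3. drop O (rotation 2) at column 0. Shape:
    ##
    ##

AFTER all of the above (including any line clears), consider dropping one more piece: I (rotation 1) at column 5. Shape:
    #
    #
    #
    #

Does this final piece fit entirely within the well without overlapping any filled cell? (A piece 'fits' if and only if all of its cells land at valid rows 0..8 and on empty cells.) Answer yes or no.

Drop 1: I rot3 at col 3 lands with bottom-row=0; cleared 0 line(s) (total 0); column heights now [0 0 0 4 0 0], max=4
Drop 2: S rot3 at col 4 lands with bottom-row=0; cleared 0 line(s) (total 0); column heights now [0 0 0 4 3 2], max=4
Drop 3: O rot2 at col 0 lands with bottom-row=0; cleared 0 line(s) (total 0); column heights now [2 2 0 4 3 2], max=4
Test piece I rot1 at col 5 (width 1): heights before test = [2 2 0 4 3 2]; fits = True

Answer: yes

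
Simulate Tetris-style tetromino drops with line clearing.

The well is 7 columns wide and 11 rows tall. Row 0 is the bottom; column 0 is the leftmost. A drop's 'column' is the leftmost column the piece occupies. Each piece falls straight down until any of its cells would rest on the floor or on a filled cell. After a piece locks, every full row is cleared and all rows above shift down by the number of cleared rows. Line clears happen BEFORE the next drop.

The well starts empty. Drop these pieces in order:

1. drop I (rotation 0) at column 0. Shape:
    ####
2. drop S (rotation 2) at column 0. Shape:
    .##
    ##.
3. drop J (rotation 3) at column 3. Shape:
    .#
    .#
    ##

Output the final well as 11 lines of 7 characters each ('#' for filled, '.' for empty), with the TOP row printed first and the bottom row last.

Drop 1: I rot0 at col 0 lands with bottom-row=0; cleared 0 line(s) (total 0); column heights now [1 1 1 1 0 0 0], max=1
Drop 2: S rot2 at col 0 lands with bottom-row=1; cleared 0 line(s) (total 0); column heights now [2 3 3 1 0 0 0], max=3
Drop 3: J rot3 at col 3 lands with bottom-row=1; cleared 0 line(s) (total 0); column heights now [2 3 3 2 4 0 0], max=4

Answer: .......
.......
.......
.......
.......
.......
.......
....#..
.##.#..
##.##..
####...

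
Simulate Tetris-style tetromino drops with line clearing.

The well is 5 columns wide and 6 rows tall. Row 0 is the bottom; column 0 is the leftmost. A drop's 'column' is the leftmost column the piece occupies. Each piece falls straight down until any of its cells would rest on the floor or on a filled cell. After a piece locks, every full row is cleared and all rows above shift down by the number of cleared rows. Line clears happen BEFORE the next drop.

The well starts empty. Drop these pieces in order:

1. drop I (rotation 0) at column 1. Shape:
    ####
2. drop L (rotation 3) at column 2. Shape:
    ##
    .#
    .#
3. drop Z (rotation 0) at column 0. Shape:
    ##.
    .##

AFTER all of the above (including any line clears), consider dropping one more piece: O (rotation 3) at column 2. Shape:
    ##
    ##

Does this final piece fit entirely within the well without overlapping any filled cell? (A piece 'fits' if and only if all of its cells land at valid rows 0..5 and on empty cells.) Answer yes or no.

Answer: no

Derivation:
Drop 1: I rot0 at col 1 lands with bottom-row=0; cleared 0 line(s) (total 0); column heights now [0 1 1 1 1], max=1
Drop 2: L rot3 at col 2 lands with bottom-row=1; cleared 0 line(s) (total 0); column heights now [0 1 4 4 1], max=4
Drop 3: Z rot0 at col 0 lands with bottom-row=4; cleared 0 line(s) (total 0); column heights now [6 6 5 4 1], max=6
Test piece O rot3 at col 2 (width 2): heights before test = [6 6 5 4 1]; fits = False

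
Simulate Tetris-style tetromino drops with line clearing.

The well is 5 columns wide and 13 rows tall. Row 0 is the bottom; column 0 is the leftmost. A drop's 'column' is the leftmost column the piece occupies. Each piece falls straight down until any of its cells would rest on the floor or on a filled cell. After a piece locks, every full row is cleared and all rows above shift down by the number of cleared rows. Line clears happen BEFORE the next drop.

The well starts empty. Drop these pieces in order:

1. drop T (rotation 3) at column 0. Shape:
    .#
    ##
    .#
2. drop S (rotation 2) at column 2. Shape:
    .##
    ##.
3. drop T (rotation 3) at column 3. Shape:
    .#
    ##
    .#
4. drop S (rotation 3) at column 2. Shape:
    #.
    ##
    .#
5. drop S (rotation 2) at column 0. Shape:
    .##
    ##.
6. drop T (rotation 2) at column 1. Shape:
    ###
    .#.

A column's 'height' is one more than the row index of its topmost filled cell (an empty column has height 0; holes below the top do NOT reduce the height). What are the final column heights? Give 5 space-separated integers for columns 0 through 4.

Answer: 7 10 10 10 5

Derivation:
Drop 1: T rot3 at col 0 lands with bottom-row=0; cleared 0 line(s) (total 0); column heights now [2 3 0 0 0], max=3
Drop 2: S rot2 at col 2 lands with bottom-row=0; cleared 0 line(s) (total 0); column heights now [2 3 1 2 2], max=3
Drop 3: T rot3 at col 3 lands with bottom-row=2; cleared 0 line(s) (total 0); column heights now [2 3 1 4 5], max=5
Drop 4: S rot3 at col 2 lands with bottom-row=4; cleared 0 line(s) (total 0); column heights now [2 3 7 6 5], max=7
Drop 5: S rot2 at col 0 lands with bottom-row=6; cleared 0 line(s) (total 0); column heights now [7 8 8 6 5], max=8
Drop 6: T rot2 at col 1 lands with bottom-row=8; cleared 0 line(s) (total 0); column heights now [7 10 10 10 5], max=10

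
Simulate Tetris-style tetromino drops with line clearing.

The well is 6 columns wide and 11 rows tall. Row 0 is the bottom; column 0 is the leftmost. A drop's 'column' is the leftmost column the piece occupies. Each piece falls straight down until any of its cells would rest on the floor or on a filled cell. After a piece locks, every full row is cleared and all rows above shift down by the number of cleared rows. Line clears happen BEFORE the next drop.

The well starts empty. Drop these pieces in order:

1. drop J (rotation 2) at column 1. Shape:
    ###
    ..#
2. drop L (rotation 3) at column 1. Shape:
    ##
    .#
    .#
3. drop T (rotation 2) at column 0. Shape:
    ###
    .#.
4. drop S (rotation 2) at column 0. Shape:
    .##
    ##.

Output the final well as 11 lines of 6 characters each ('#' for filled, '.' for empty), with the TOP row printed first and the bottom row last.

Answer: ......
......
.##...
##....
###...
.#....
.##...
..#...
..#...
.###..
...#..

Derivation:
Drop 1: J rot2 at col 1 lands with bottom-row=0; cleared 0 line(s) (total 0); column heights now [0 2 2 2 0 0], max=2
Drop 2: L rot3 at col 1 lands with bottom-row=2; cleared 0 line(s) (total 0); column heights now [0 5 5 2 0 0], max=5
Drop 3: T rot2 at col 0 lands with bottom-row=5; cleared 0 line(s) (total 0); column heights now [7 7 7 2 0 0], max=7
Drop 4: S rot2 at col 0 lands with bottom-row=7; cleared 0 line(s) (total 0); column heights now [8 9 9 2 0 0], max=9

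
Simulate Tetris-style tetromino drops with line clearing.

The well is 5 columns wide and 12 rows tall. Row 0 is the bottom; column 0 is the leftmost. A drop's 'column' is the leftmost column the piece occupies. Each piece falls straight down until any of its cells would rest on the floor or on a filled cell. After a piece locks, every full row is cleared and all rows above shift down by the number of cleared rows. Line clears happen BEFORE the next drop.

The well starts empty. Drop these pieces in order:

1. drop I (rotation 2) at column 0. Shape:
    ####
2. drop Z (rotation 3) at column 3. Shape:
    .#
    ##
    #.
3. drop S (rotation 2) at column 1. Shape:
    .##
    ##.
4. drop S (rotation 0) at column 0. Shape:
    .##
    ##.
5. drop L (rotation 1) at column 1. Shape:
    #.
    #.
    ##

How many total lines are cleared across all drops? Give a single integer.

Answer: 1

Derivation:
Drop 1: I rot2 at col 0 lands with bottom-row=0; cleared 0 line(s) (total 0); column heights now [1 1 1 1 0], max=1
Drop 2: Z rot3 at col 3 lands with bottom-row=1; cleared 0 line(s) (total 0); column heights now [1 1 1 3 4], max=4
Drop 3: S rot2 at col 1 lands with bottom-row=2; cleared 0 line(s) (total 0); column heights now [1 3 4 4 4], max=4
Drop 4: S rot0 at col 0 lands with bottom-row=3; cleared 1 line(s) (total 1); column heights now [1 4 4 3 3], max=4
Drop 5: L rot1 at col 1 lands with bottom-row=4; cleared 0 line(s) (total 1); column heights now [1 7 5 3 3], max=7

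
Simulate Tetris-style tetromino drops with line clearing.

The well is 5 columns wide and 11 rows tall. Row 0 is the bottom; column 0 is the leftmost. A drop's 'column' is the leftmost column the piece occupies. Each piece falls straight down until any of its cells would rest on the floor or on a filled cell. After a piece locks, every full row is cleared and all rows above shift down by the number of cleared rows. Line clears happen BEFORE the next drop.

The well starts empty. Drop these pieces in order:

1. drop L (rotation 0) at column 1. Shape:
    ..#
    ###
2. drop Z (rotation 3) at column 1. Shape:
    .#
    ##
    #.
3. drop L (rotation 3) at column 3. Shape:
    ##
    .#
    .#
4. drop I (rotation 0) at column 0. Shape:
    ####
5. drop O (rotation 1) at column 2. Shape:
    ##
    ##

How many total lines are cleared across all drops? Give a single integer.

Answer: 0

Derivation:
Drop 1: L rot0 at col 1 lands with bottom-row=0; cleared 0 line(s) (total 0); column heights now [0 1 1 2 0], max=2
Drop 2: Z rot3 at col 1 lands with bottom-row=1; cleared 0 line(s) (total 0); column heights now [0 3 4 2 0], max=4
Drop 3: L rot3 at col 3 lands with bottom-row=0; cleared 0 line(s) (total 0); column heights now [0 3 4 3 3], max=4
Drop 4: I rot0 at col 0 lands with bottom-row=4; cleared 0 line(s) (total 0); column heights now [5 5 5 5 3], max=5
Drop 5: O rot1 at col 2 lands with bottom-row=5; cleared 0 line(s) (total 0); column heights now [5 5 7 7 3], max=7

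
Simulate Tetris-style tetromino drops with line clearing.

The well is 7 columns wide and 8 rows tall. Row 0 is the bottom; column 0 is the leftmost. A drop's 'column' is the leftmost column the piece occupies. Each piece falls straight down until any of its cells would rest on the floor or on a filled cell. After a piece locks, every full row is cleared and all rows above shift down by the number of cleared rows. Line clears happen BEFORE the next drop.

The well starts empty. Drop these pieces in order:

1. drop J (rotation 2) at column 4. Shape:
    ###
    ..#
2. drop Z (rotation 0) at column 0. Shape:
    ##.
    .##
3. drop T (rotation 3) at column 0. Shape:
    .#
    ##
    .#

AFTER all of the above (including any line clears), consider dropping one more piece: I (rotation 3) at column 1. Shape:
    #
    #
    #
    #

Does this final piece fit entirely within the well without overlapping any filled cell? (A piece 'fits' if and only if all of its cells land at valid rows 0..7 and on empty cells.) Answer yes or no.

Answer: no

Derivation:
Drop 1: J rot2 at col 4 lands with bottom-row=0; cleared 0 line(s) (total 0); column heights now [0 0 0 0 2 2 2], max=2
Drop 2: Z rot0 at col 0 lands with bottom-row=0; cleared 0 line(s) (total 0); column heights now [2 2 1 0 2 2 2], max=2
Drop 3: T rot3 at col 0 lands with bottom-row=2; cleared 0 line(s) (total 0); column heights now [4 5 1 0 2 2 2], max=5
Test piece I rot3 at col 1 (width 1): heights before test = [4 5 1 0 2 2 2]; fits = False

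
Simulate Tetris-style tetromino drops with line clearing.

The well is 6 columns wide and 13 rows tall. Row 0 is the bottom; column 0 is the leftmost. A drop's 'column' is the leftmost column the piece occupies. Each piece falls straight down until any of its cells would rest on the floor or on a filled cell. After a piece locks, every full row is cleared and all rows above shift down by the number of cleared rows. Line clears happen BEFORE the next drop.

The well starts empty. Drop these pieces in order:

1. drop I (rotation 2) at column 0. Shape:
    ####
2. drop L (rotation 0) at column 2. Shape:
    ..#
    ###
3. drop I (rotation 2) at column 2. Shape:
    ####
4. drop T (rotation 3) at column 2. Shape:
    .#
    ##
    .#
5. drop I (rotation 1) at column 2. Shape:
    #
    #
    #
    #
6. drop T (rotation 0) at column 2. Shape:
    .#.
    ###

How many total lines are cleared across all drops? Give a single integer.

Answer: 0

Derivation:
Drop 1: I rot2 at col 0 lands with bottom-row=0; cleared 0 line(s) (total 0); column heights now [1 1 1 1 0 0], max=1
Drop 2: L rot0 at col 2 lands with bottom-row=1; cleared 0 line(s) (total 0); column heights now [1 1 2 2 3 0], max=3
Drop 3: I rot2 at col 2 lands with bottom-row=3; cleared 0 line(s) (total 0); column heights now [1 1 4 4 4 4], max=4
Drop 4: T rot3 at col 2 lands with bottom-row=4; cleared 0 line(s) (total 0); column heights now [1 1 6 7 4 4], max=7
Drop 5: I rot1 at col 2 lands with bottom-row=6; cleared 0 line(s) (total 0); column heights now [1 1 10 7 4 4], max=10
Drop 6: T rot0 at col 2 lands with bottom-row=10; cleared 0 line(s) (total 0); column heights now [1 1 11 12 11 4], max=12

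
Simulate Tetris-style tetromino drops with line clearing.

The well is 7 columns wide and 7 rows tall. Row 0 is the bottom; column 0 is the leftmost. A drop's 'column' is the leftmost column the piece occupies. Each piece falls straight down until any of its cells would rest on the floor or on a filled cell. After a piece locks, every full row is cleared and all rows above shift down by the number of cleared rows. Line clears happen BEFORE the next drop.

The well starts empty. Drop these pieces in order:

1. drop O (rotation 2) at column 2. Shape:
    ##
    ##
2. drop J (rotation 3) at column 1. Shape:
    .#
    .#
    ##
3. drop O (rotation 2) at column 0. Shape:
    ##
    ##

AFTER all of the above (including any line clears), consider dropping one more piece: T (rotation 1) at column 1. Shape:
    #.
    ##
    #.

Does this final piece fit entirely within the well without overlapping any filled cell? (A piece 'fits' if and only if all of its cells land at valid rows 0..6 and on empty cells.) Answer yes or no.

Drop 1: O rot2 at col 2 lands with bottom-row=0; cleared 0 line(s) (total 0); column heights now [0 0 2 2 0 0 0], max=2
Drop 2: J rot3 at col 1 lands with bottom-row=2; cleared 0 line(s) (total 0); column heights now [0 3 5 2 0 0 0], max=5
Drop 3: O rot2 at col 0 lands with bottom-row=3; cleared 0 line(s) (total 0); column heights now [5 5 5 2 0 0 0], max=5
Test piece T rot1 at col 1 (width 2): heights before test = [5 5 5 2 0 0 0]; fits = False

Answer: no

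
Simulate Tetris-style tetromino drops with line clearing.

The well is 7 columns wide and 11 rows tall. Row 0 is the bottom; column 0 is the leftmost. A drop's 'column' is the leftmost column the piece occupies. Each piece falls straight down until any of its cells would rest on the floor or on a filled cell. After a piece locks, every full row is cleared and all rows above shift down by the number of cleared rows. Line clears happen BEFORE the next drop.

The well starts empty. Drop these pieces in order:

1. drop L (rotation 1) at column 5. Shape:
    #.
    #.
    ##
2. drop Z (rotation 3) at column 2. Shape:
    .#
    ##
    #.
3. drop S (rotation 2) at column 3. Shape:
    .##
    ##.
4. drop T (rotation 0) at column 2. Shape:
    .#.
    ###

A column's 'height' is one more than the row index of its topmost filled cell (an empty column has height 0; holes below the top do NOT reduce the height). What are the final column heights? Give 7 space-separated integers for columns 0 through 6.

Drop 1: L rot1 at col 5 lands with bottom-row=0; cleared 0 line(s) (total 0); column heights now [0 0 0 0 0 3 1], max=3
Drop 2: Z rot3 at col 2 lands with bottom-row=0; cleared 0 line(s) (total 0); column heights now [0 0 2 3 0 3 1], max=3
Drop 3: S rot2 at col 3 lands with bottom-row=3; cleared 0 line(s) (total 0); column heights now [0 0 2 4 5 5 1], max=5
Drop 4: T rot0 at col 2 lands with bottom-row=5; cleared 0 line(s) (total 0); column heights now [0 0 6 7 6 5 1], max=7

Answer: 0 0 6 7 6 5 1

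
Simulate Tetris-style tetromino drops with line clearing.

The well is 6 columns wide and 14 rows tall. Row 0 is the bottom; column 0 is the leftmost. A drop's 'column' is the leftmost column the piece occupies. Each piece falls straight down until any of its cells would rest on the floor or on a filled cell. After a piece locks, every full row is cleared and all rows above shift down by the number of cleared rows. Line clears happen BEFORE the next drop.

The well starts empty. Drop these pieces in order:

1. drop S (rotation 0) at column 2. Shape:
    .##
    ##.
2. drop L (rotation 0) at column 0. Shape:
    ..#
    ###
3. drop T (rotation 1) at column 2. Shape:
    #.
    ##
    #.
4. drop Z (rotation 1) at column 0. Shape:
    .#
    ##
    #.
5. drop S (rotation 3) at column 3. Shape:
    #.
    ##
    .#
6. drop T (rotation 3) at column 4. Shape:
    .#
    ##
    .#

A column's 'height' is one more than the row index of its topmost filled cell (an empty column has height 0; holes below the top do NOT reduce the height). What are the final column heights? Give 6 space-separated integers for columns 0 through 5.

Drop 1: S rot0 at col 2 lands with bottom-row=0; cleared 0 line(s) (total 0); column heights now [0 0 1 2 2 0], max=2
Drop 2: L rot0 at col 0 lands with bottom-row=1; cleared 0 line(s) (total 0); column heights now [2 2 3 2 2 0], max=3
Drop 3: T rot1 at col 2 lands with bottom-row=3; cleared 0 line(s) (total 0); column heights now [2 2 6 5 2 0], max=6
Drop 4: Z rot1 at col 0 lands with bottom-row=2; cleared 0 line(s) (total 0); column heights now [4 5 6 5 2 0], max=6
Drop 5: S rot3 at col 3 lands with bottom-row=4; cleared 0 line(s) (total 0); column heights now [4 5 6 7 6 0], max=7
Drop 6: T rot3 at col 4 lands with bottom-row=5; cleared 0 line(s) (total 0); column heights now [4 5 6 7 7 8], max=8

Answer: 4 5 6 7 7 8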